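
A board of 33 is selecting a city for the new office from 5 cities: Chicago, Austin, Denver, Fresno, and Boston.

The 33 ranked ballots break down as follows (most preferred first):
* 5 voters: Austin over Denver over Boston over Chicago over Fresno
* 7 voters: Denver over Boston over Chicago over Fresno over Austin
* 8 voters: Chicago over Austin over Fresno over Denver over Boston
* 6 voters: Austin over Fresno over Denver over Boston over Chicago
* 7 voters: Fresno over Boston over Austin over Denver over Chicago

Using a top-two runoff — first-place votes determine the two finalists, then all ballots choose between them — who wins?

Round 1 first-place votes: Chicago 8, Austin 11, Denver 7, Fresno 7, Boston 0. Austin and Chicago advance.
Runoff: Austin is ranked above Chicago on 18 ballots, Chicago above Austin on 15.

Austin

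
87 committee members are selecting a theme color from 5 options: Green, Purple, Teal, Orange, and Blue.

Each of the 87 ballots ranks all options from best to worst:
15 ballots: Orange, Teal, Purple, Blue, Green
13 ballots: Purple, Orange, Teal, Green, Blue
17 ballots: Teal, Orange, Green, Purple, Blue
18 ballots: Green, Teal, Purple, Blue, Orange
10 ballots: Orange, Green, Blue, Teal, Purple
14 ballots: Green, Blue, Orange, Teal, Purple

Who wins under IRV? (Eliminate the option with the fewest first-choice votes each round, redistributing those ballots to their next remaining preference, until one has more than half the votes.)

Orange

Round 1: Green 32, Purple 13, Teal 17, Orange 25, Blue 0. Blue eliminated.
Round 2: Green 32, Purple 13, Teal 17, Orange 25. Purple eliminated.
Round 3: Green 32, Teal 17, Orange 38. Teal eliminated.
Round 4: Green 32, Orange 55. Orange has a majority (≥44).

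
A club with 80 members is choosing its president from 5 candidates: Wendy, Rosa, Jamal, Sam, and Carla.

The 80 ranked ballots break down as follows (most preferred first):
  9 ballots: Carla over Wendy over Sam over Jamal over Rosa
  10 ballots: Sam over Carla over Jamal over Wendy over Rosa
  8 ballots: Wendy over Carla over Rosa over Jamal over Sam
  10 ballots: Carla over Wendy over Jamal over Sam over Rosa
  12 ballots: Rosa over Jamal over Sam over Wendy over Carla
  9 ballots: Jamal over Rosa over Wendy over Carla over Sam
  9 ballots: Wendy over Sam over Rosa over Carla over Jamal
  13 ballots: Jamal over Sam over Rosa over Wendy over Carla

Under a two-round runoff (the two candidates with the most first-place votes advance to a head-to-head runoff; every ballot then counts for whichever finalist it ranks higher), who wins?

Round 1 first-place votes: Wendy 17, Rosa 12, Jamal 22, Sam 10, Carla 19. Jamal and Carla advance.
Runoff: Jamal is ranked above Carla on 34 ballots, Carla above Jamal on 46.

Carla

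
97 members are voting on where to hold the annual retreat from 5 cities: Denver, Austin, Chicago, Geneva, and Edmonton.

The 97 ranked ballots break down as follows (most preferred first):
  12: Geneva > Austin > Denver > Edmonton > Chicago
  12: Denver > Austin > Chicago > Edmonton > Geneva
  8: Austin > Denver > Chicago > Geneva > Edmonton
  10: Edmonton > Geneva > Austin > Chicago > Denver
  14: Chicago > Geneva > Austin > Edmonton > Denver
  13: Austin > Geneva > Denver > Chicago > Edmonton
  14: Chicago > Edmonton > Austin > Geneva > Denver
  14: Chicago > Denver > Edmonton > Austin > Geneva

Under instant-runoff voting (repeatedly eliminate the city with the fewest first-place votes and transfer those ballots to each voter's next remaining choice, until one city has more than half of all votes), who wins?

Round 1: Denver 12, Austin 21, Chicago 42, Geneva 12, Edmonton 10. Edmonton eliminated.
Round 2: Denver 12, Austin 21, Chicago 42, Geneva 22. Denver eliminated.
Round 3: Austin 33, Chicago 42, Geneva 22. Geneva eliminated.
Round 4: Austin 55, Chicago 42. Austin has a majority (≥49).

Austin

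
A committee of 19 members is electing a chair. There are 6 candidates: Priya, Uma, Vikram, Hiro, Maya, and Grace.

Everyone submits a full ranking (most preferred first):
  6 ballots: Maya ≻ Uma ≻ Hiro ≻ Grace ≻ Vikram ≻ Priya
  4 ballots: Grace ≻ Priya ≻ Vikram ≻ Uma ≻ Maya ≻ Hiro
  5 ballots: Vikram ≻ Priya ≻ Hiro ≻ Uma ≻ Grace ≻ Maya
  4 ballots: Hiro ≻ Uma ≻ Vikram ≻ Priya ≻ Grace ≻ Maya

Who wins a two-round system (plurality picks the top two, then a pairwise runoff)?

Vikram

Round 1 first-place votes: Priya 0, Uma 0, Vikram 5, Hiro 4, Maya 6, Grace 4. Maya and Vikram advance.
Runoff: Maya is ranked above Vikram on 6 ballots, Vikram above Maya on 13.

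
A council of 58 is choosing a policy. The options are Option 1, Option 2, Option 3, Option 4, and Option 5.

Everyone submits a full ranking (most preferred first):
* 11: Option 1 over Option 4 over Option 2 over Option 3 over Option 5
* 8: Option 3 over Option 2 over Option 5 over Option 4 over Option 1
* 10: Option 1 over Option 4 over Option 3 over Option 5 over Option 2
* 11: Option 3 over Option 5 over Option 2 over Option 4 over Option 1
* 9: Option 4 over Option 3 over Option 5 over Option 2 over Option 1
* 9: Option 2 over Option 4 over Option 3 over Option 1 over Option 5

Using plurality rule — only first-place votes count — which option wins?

Option 1

First-place votes: Option 1 21, Option 2 9, Option 3 19, Option 4 9, Option 5 0.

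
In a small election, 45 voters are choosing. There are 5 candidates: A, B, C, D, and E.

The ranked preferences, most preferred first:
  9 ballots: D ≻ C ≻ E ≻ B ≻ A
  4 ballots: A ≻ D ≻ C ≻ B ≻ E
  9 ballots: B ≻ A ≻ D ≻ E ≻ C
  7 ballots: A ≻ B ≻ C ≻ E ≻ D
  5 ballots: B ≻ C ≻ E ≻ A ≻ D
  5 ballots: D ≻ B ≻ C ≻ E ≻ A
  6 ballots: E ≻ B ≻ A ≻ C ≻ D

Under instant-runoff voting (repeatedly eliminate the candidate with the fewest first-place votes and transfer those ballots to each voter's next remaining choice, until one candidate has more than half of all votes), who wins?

Round 1: A 11, B 14, C 0, D 14, E 6. C eliminated.
Round 2: A 11, B 14, D 14, E 6. E eliminated.
Round 3: A 11, B 20, D 14. A eliminated.
Round 4: B 27, D 18. B has a majority (≥23).

B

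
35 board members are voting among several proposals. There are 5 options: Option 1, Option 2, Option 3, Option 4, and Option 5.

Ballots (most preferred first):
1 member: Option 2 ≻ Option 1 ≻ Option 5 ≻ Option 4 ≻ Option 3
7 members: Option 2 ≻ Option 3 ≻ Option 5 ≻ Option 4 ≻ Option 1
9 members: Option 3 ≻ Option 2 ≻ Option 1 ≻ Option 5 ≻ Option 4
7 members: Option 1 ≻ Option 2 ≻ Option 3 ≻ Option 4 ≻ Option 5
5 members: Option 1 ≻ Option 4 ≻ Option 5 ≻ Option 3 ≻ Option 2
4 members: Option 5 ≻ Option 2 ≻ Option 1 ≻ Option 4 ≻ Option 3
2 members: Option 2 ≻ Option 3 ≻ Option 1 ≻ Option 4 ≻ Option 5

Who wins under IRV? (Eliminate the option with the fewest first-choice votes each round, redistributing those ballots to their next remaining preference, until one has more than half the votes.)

Option 2

Round 1: Option 1 12, Option 2 10, Option 3 9, Option 4 0, Option 5 4. Option 4 eliminated.
Round 2: Option 1 12, Option 2 10, Option 3 9, Option 5 4. Option 5 eliminated.
Round 3: Option 1 12, Option 2 14, Option 3 9. Option 3 eliminated.
Round 4: Option 1 12, Option 2 23. Option 2 has a majority (≥18).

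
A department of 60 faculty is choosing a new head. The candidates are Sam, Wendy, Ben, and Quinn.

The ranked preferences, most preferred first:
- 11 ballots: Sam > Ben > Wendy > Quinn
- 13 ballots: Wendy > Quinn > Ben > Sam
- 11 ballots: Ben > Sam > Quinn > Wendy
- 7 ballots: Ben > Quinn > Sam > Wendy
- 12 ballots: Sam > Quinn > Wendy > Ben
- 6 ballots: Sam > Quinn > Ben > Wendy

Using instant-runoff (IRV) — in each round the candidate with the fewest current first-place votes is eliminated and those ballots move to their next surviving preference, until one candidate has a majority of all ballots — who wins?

Ben

Round 1: Sam 29, Wendy 13, Ben 18, Quinn 0. Quinn eliminated.
Round 2: Sam 29, Wendy 13, Ben 18. Wendy eliminated.
Round 3: Sam 29, Ben 31. Ben has a majority (≥31).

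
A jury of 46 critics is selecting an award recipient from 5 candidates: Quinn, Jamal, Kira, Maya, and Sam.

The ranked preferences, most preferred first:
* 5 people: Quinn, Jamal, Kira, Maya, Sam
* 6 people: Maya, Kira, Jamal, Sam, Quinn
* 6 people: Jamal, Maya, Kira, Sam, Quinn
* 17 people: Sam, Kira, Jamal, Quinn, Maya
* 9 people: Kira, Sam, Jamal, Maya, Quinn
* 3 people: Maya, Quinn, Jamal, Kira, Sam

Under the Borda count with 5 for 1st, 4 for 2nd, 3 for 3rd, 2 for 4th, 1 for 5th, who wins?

Quinn: 5×5 + 6×1 + 6×1 + 17×2 + 9×1 + 3×4 = 92
Jamal: 5×4 + 6×3 + 6×5 + 17×3 + 9×3 + 3×3 = 155
Kira: 5×3 + 6×4 + 6×3 + 17×4 + 9×5 + 3×2 = 176
Maya: 5×2 + 6×5 + 6×4 + 17×1 + 9×2 + 3×5 = 114
Sam: 5×1 + 6×2 + 6×2 + 17×5 + 9×4 + 3×1 = 153

Kira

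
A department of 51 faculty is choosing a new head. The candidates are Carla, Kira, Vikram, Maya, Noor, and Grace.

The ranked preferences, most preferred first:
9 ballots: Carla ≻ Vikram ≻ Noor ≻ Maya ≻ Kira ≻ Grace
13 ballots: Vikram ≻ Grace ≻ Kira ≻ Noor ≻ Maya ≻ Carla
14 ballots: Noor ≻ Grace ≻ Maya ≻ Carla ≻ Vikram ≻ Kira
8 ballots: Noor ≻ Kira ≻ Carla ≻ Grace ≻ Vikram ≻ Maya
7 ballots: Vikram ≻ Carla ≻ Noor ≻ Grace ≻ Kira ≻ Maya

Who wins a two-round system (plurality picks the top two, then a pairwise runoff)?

Round 1 first-place votes: Carla 9, Kira 0, Vikram 20, Maya 0, Noor 22, Grace 0. Noor and Vikram advance.
Runoff: Noor is ranked above Vikram on 22 ballots, Vikram above Noor on 29.

Vikram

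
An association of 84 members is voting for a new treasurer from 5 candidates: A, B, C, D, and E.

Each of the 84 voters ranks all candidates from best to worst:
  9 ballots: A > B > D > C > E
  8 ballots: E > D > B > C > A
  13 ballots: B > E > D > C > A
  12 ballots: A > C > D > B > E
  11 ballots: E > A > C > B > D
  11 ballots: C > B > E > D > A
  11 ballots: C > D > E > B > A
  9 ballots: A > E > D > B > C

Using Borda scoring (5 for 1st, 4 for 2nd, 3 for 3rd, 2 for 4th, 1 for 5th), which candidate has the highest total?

E

A: 9×5 + 8×1 + 13×1 + 12×5 + 11×4 + 11×1 + 11×1 + 9×5 = 237
B: 9×4 + 8×3 + 13×5 + 12×2 + 11×2 + 11×4 + 11×2 + 9×2 = 255
C: 9×2 + 8×2 + 13×2 + 12×4 + 11×3 + 11×5 + 11×5 + 9×1 = 260
D: 9×3 + 8×4 + 13×3 + 12×3 + 11×1 + 11×2 + 11×4 + 9×3 = 238
E: 9×1 + 8×5 + 13×4 + 12×1 + 11×5 + 11×3 + 11×3 + 9×4 = 270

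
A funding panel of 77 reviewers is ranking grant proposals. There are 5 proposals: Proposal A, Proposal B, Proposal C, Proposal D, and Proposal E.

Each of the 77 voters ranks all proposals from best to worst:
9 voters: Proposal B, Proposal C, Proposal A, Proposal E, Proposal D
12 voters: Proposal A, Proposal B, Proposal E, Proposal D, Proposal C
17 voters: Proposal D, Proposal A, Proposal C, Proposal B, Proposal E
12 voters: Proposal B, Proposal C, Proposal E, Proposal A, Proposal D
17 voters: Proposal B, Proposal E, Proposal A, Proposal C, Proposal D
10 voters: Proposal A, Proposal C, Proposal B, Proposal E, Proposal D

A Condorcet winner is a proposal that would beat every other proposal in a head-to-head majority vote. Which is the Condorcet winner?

Proposal A

Proposal A vs Proposal B: 39–38
Proposal A vs Proposal C: 56–21
Proposal A vs Proposal D: 60–17
Proposal A vs Proposal E: 48–29
Proposal A beats every other proposal.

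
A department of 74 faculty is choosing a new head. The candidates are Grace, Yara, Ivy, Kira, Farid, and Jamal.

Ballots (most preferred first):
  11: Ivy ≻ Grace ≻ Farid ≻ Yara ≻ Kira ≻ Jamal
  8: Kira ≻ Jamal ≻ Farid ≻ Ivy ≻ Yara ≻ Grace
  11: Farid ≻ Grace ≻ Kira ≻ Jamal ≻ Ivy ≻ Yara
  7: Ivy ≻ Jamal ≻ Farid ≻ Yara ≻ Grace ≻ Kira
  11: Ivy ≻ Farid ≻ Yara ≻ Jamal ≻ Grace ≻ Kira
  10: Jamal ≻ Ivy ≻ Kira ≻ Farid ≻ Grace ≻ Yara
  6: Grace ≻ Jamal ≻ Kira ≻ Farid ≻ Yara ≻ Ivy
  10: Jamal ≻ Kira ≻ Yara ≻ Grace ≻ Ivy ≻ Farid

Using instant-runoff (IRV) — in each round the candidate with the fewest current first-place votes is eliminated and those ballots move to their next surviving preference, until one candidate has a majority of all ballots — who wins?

Jamal

Round 1: Grace 6, Yara 0, Ivy 29, Kira 8, Farid 11, Jamal 20. Yara eliminated.
Round 2: Grace 6, Ivy 29, Kira 8, Farid 11, Jamal 20. Grace eliminated.
Round 3: Ivy 29, Kira 8, Farid 11, Jamal 26. Kira eliminated.
Round 4: Ivy 29, Farid 11, Jamal 34. Farid eliminated.
Round 5: Ivy 29, Jamal 45. Jamal has a majority (≥38).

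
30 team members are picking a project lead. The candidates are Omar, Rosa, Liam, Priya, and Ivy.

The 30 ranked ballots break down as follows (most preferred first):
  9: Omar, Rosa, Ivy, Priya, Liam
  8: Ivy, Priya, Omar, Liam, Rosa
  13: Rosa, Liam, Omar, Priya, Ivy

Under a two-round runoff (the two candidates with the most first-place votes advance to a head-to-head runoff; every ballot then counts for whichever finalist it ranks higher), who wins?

Omar

Round 1 first-place votes: Omar 9, Rosa 13, Liam 0, Priya 0, Ivy 8. Rosa and Omar advance.
Runoff: Rosa is ranked above Omar on 13 ballots, Omar above Rosa on 17.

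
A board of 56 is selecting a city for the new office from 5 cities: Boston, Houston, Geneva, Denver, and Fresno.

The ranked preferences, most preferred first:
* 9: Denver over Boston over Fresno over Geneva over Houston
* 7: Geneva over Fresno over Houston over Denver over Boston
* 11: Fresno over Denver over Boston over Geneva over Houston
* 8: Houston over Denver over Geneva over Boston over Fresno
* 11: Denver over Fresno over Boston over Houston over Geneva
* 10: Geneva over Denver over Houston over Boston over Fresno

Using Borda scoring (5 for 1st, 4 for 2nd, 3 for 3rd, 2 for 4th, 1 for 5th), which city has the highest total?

Denver

Boston: 9×4 + 7×1 + 11×3 + 8×2 + 11×3 + 10×2 = 145
Houston: 9×1 + 7×3 + 11×1 + 8×5 + 11×2 + 10×3 = 133
Geneva: 9×2 + 7×5 + 11×2 + 8×3 + 11×1 + 10×5 = 160
Denver: 9×5 + 7×2 + 11×4 + 8×4 + 11×5 + 10×4 = 230
Fresno: 9×3 + 7×4 + 11×5 + 8×1 + 11×4 + 10×1 = 172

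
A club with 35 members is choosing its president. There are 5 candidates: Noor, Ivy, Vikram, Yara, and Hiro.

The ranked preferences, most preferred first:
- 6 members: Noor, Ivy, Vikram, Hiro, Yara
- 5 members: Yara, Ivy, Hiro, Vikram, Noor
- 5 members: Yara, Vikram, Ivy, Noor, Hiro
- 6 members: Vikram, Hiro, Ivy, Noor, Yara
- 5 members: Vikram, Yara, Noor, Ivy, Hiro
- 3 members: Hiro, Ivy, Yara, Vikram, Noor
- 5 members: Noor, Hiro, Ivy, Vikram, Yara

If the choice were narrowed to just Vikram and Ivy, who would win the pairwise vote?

Vikram is ranked above Ivy on 16 ballots; Ivy above Vikram on 19.

Ivy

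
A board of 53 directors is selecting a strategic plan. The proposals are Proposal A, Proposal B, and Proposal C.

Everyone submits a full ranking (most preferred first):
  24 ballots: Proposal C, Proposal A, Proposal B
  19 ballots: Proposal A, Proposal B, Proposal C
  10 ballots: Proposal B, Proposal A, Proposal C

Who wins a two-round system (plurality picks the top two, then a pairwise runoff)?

Proposal A

Round 1 first-place votes: Proposal A 19, Proposal B 10, Proposal C 24. Proposal C and Proposal A advance.
Runoff: Proposal C is ranked above Proposal A on 24 ballots, Proposal A above Proposal C on 29.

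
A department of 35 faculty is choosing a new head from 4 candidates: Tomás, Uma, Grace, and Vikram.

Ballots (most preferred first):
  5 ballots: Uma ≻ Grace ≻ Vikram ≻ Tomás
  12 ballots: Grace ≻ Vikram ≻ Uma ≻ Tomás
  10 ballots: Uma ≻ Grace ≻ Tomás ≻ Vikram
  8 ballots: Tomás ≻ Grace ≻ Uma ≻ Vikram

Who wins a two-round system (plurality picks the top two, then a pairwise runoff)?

Round 1 first-place votes: Tomás 8, Uma 15, Grace 12, Vikram 0. Uma and Grace advance.
Runoff: Uma is ranked above Grace on 15 ballots, Grace above Uma on 20.

Grace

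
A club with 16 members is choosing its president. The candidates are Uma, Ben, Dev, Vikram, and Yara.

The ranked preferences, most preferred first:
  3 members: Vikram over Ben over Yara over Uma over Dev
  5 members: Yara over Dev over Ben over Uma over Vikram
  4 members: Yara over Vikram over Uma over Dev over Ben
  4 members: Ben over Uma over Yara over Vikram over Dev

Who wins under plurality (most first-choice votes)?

Yara

First-place votes: Uma 0, Ben 4, Dev 0, Vikram 3, Yara 9.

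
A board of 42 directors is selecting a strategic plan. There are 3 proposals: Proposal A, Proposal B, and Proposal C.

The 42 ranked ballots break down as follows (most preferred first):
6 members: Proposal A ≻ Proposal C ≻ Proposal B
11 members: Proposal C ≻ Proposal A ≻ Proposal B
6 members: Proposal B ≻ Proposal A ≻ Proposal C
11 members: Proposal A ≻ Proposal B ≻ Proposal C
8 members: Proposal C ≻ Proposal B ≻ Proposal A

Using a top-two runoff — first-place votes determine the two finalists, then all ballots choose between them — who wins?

Proposal A

Round 1 first-place votes: Proposal A 17, Proposal B 6, Proposal C 19. Proposal C and Proposal A advance.
Runoff: Proposal C is ranked above Proposal A on 19 ballots, Proposal A above Proposal C on 23.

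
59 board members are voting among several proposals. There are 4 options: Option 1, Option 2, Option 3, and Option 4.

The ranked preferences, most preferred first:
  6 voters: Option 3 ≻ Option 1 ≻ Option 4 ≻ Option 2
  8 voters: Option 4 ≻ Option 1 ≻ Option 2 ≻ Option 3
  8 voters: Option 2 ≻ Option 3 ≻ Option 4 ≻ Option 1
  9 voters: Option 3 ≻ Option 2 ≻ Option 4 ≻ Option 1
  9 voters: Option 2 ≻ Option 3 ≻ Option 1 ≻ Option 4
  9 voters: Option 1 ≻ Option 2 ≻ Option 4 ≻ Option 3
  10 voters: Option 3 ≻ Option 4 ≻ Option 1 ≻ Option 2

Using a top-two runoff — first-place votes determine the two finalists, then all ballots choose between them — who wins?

Option 2

Round 1 first-place votes: Option 1 9, Option 2 17, Option 3 25, Option 4 8. Option 3 and Option 2 advance.
Runoff: Option 3 is ranked above Option 2 on 25 ballots, Option 2 above Option 3 on 34.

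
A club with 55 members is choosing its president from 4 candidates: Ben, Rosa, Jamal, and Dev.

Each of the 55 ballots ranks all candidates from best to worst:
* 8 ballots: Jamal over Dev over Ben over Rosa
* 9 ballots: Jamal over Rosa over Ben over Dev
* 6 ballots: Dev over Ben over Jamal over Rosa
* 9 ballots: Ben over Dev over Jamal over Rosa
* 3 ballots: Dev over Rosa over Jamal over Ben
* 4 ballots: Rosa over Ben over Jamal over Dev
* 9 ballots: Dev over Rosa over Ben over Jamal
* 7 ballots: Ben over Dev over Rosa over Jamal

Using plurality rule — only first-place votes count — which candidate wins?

First-place votes: Ben 16, Rosa 4, Jamal 17, Dev 18.

Dev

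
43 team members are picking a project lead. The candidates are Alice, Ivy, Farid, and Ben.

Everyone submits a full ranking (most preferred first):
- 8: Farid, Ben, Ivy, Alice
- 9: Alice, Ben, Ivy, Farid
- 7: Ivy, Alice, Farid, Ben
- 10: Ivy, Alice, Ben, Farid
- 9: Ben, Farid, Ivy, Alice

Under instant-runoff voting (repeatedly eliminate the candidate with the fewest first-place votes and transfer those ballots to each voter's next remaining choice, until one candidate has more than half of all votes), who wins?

Round 1: Alice 9, Ivy 17, Farid 8, Ben 9. Farid eliminated.
Round 2: Alice 9, Ivy 17, Ben 17. Alice eliminated.
Round 3: Ivy 17, Ben 26. Ben has a majority (≥22).

Ben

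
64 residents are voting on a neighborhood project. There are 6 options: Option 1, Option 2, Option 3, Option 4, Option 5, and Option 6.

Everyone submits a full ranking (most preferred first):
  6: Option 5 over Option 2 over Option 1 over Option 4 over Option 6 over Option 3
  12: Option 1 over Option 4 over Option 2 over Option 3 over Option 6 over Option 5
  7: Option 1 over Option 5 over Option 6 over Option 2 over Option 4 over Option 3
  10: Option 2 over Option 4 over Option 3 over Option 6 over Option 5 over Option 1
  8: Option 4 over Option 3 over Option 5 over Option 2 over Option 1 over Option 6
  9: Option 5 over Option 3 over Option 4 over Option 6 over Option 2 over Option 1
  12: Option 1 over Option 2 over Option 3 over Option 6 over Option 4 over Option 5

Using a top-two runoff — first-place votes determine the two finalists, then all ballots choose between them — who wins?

Option 5

Round 1 first-place votes: Option 1 31, Option 2 10, Option 3 0, Option 4 8, Option 5 15, Option 6 0. Option 1 and Option 5 advance.
Runoff: Option 1 is ranked above Option 5 on 31 ballots, Option 5 above Option 1 on 33.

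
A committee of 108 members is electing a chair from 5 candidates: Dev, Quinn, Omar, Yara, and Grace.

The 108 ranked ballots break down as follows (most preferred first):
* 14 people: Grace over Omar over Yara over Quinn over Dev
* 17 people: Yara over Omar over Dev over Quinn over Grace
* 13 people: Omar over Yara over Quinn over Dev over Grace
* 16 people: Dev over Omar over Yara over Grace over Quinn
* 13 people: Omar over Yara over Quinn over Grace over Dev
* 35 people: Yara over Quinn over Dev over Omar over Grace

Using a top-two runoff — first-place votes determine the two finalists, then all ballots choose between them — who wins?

Omar

Round 1 first-place votes: Dev 16, Quinn 0, Omar 26, Yara 52, Grace 14. Yara and Omar advance.
Runoff: Yara is ranked above Omar on 52 ballots, Omar above Yara on 56.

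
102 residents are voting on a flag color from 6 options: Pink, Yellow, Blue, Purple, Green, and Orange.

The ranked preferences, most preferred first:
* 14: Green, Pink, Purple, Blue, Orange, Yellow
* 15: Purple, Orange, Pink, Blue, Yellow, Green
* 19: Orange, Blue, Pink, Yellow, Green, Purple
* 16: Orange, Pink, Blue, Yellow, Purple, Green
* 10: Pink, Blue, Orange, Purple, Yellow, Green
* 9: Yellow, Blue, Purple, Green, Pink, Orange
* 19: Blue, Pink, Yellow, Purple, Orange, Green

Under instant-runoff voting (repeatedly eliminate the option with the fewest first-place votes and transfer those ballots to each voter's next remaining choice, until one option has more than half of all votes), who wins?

Blue

Round 1: Pink 10, Yellow 9, Blue 19, Purple 15, Green 14, Orange 35. Yellow eliminated.
Round 2: Pink 10, Blue 28, Purple 15, Green 14, Orange 35. Pink eliminated.
Round 3: Blue 38, Purple 15, Green 14, Orange 35. Green eliminated.
Round 4: Blue 38, Purple 29, Orange 35. Purple eliminated.
Round 5: Blue 52, Orange 50. Blue has a majority (≥52).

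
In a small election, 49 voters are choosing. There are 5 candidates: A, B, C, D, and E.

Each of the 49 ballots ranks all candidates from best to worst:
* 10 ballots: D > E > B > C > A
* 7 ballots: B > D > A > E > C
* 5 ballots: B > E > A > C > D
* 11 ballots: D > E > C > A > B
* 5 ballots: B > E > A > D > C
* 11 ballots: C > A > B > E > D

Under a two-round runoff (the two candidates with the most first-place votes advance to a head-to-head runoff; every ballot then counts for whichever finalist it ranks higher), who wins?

Round 1 first-place votes: A 0, B 17, C 11, D 21, E 0. D and B advance.
Runoff: D is ranked above B on 21 ballots, B above D on 28.

B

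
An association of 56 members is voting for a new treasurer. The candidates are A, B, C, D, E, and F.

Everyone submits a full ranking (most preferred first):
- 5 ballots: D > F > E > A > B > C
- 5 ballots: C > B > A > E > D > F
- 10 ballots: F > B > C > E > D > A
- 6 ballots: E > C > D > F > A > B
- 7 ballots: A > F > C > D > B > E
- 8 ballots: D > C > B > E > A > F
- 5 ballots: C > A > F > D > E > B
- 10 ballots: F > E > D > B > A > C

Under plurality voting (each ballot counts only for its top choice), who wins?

First-place votes: A 7, B 0, C 10, D 13, E 6, F 20.

F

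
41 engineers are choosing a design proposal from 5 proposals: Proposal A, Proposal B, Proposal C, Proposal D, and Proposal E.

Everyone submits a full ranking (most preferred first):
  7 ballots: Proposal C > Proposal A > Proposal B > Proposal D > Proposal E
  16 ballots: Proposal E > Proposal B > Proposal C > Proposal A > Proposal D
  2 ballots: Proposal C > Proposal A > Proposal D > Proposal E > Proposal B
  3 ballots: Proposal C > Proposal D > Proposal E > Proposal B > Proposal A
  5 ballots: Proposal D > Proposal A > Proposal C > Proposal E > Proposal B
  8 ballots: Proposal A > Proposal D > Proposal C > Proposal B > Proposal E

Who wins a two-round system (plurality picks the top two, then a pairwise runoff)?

Round 1 first-place votes: Proposal A 8, Proposal B 0, Proposal C 12, Proposal D 5, Proposal E 16. Proposal E and Proposal C advance.
Runoff: Proposal E is ranked above Proposal C on 16 ballots, Proposal C above Proposal E on 25.

Proposal C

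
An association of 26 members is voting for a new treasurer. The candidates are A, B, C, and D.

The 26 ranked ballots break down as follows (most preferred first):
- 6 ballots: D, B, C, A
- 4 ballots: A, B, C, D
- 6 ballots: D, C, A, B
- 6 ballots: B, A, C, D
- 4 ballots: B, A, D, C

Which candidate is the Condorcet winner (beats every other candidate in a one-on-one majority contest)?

B vs A: 16–10
B vs C: 20–6
B vs D: 14–12
B beats every other candidate.

B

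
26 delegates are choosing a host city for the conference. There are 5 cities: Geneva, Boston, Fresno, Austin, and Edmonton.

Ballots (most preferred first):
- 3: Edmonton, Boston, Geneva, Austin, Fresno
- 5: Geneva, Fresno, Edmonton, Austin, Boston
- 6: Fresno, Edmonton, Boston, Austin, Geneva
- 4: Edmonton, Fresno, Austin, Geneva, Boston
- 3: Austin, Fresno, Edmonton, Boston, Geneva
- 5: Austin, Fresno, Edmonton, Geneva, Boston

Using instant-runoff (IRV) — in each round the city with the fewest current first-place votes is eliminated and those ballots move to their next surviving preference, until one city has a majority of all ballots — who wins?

Fresno

Round 1: Geneva 5, Boston 0, Fresno 6, Austin 8, Edmonton 7. Boston eliminated.
Round 2: Geneva 5, Fresno 6, Austin 8, Edmonton 7. Geneva eliminated.
Round 3: Fresno 11, Austin 8, Edmonton 7. Edmonton eliminated.
Round 4: Fresno 15, Austin 11. Fresno has a majority (≥14).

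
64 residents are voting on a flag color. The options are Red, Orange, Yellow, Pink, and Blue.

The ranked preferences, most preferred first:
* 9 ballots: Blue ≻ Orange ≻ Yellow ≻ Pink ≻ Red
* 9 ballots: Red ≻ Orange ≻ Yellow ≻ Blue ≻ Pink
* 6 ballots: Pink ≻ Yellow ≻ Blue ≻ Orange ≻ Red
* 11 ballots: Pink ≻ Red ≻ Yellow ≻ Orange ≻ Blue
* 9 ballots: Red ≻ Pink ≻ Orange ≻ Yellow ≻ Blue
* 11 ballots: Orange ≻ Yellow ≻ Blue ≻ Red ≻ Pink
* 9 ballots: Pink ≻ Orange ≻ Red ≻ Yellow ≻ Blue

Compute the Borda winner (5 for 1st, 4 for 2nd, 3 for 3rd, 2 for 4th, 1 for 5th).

Red: 9×1 + 9×5 + 6×1 + 11×4 + 9×5 + 11×2 + 9×3 = 198
Orange: 9×4 + 9×4 + 6×2 + 11×2 + 9×3 + 11×5 + 9×4 = 224
Yellow: 9×3 + 9×3 + 6×4 + 11×3 + 9×2 + 11×4 + 9×2 = 191
Pink: 9×2 + 9×1 + 6×5 + 11×5 + 9×4 + 11×1 + 9×5 = 204
Blue: 9×5 + 9×2 + 6×3 + 11×1 + 9×1 + 11×3 + 9×1 = 143

Orange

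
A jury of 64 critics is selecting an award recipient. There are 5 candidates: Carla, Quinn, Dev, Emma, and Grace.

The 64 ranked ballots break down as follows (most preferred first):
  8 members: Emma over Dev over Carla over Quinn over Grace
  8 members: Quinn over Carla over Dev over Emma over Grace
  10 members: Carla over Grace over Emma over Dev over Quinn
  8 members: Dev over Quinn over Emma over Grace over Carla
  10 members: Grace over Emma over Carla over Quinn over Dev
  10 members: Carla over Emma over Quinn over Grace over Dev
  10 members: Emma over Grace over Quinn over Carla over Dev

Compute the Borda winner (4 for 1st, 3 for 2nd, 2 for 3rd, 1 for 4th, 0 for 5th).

Emma

Carla: 8×2 + 8×3 + 10×4 + 8×0 + 10×2 + 10×4 + 10×1 = 150
Quinn: 8×1 + 8×4 + 10×0 + 8×3 + 10×1 + 10×2 + 10×2 = 114
Dev: 8×3 + 8×2 + 10×1 + 8×4 + 10×0 + 10×0 + 10×0 = 82
Emma: 8×4 + 8×1 + 10×2 + 8×2 + 10×3 + 10×3 + 10×4 = 176
Grace: 8×0 + 8×0 + 10×3 + 8×1 + 10×4 + 10×1 + 10×3 = 118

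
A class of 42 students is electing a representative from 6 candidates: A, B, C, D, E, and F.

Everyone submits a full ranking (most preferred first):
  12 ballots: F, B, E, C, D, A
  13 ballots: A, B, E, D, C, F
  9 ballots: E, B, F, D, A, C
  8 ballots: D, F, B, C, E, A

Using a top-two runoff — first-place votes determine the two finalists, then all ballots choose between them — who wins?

F

Round 1 first-place votes: A 13, B 0, C 0, D 8, E 9, F 12. A and F advance.
Runoff: A is ranked above F on 13 ballots, F above A on 29.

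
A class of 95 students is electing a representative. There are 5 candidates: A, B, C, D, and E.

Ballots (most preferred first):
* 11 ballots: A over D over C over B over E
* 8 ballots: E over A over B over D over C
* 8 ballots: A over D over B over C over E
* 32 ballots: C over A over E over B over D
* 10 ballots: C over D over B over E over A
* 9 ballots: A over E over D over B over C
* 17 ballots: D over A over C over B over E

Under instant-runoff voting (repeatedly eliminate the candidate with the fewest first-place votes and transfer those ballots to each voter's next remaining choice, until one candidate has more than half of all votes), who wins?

Round 1: A 28, B 0, C 42, D 17, E 8. B eliminated.
Round 2: A 28, C 42, D 17, E 8. E eliminated.
Round 3: A 36, C 42, D 17. D eliminated.
Round 4: A 53, C 42. A has a majority (≥48).

A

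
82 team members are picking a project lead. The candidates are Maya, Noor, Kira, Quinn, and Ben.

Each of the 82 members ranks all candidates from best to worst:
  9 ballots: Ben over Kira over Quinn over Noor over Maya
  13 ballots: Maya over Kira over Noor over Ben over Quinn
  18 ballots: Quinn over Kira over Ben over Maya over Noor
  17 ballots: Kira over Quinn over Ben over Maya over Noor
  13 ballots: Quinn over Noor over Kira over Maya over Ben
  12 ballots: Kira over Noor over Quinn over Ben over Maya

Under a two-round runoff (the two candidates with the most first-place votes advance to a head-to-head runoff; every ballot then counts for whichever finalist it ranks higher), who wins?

Kira

Round 1 first-place votes: Maya 13, Noor 0, Kira 29, Quinn 31, Ben 9. Quinn and Kira advance.
Runoff: Quinn is ranked above Kira on 31 ballots, Kira above Quinn on 51.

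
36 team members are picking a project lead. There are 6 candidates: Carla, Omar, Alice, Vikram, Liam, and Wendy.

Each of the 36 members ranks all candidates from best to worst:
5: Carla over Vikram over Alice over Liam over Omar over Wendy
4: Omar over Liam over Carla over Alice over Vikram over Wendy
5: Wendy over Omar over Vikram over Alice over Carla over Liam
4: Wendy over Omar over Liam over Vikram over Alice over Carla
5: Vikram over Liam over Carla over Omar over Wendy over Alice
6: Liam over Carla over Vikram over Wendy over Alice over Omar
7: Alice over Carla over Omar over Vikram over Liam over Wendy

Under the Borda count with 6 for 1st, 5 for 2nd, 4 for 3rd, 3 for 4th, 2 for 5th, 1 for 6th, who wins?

Carla: 5×6 + 4×4 + 5×2 + 4×1 + 5×4 + 6×5 + 7×5 = 145
Omar: 5×2 + 4×6 + 5×5 + 4×5 + 5×3 + 6×1 + 7×4 = 128
Alice: 5×4 + 4×3 + 5×3 + 4×2 + 5×1 + 6×2 + 7×6 = 114
Vikram: 5×5 + 4×2 + 5×4 + 4×3 + 5×6 + 6×4 + 7×3 = 140
Liam: 5×3 + 4×5 + 5×1 + 4×4 + 5×5 + 6×6 + 7×2 = 131
Wendy: 5×1 + 4×1 + 5×6 + 4×6 + 5×2 + 6×3 + 7×1 = 98

Carla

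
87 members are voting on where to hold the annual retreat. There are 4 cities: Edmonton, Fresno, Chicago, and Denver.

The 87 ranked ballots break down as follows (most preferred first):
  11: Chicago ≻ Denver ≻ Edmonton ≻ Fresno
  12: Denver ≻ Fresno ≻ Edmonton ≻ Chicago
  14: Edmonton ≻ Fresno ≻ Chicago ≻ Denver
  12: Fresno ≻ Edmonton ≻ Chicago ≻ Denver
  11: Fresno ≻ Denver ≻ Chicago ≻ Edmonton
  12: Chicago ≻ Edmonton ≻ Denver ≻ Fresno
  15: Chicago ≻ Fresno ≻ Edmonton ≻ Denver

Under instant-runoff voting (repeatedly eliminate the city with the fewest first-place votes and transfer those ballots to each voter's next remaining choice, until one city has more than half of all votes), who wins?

Round 1: Edmonton 14, Fresno 23, Chicago 38, Denver 12. Denver eliminated.
Round 2: Edmonton 14, Fresno 35, Chicago 38. Edmonton eliminated.
Round 3: Fresno 49, Chicago 38. Fresno has a majority (≥44).

Fresno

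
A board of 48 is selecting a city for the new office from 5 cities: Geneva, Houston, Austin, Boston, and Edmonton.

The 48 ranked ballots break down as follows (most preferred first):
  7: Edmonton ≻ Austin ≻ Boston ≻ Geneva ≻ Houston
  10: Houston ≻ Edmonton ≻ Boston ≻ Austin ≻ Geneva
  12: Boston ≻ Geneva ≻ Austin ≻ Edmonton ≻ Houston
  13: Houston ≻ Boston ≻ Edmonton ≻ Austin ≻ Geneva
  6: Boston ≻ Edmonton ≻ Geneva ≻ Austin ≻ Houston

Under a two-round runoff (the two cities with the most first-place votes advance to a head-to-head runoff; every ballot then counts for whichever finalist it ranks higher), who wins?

Round 1 first-place votes: Geneva 0, Houston 23, Austin 0, Boston 18, Edmonton 7. Houston and Boston advance.
Runoff: Houston is ranked above Boston on 23 ballots, Boston above Houston on 25.

Boston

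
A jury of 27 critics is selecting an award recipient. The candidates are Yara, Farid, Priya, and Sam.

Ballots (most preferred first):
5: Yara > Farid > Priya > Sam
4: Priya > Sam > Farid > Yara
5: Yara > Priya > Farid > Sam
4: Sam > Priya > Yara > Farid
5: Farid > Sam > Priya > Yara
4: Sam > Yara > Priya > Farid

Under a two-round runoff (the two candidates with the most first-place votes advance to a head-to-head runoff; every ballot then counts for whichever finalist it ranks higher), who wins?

Sam

Round 1 first-place votes: Yara 10, Farid 5, Priya 4, Sam 8. Yara and Sam advance.
Runoff: Yara is ranked above Sam on 10 ballots, Sam above Yara on 17.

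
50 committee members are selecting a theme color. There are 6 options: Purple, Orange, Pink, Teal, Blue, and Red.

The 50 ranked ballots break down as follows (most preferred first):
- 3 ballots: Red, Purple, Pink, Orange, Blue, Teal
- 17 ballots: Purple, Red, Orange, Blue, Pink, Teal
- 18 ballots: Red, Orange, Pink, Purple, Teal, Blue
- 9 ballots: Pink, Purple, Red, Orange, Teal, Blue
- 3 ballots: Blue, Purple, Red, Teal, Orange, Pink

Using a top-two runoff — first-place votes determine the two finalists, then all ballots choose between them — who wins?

Round 1 first-place votes: Purple 17, Orange 0, Pink 9, Teal 0, Blue 3, Red 21. Red and Purple advance.
Runoff: Red is ranked above Purple on 21 ballots, Purple above Red on 29.

Purple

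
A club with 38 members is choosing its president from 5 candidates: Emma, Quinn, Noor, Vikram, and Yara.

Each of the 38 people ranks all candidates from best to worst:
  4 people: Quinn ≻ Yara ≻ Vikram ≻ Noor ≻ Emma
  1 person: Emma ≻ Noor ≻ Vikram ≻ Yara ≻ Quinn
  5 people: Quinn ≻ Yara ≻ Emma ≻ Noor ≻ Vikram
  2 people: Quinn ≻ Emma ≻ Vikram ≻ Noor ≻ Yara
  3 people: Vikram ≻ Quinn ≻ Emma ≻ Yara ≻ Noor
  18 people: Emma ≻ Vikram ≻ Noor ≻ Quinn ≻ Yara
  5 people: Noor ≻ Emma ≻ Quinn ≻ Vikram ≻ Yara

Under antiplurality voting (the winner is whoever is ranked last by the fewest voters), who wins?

Quinn

Last-place votes: Emma 4, Quinn 1, Noor 3, Vikram 5, Yara 25.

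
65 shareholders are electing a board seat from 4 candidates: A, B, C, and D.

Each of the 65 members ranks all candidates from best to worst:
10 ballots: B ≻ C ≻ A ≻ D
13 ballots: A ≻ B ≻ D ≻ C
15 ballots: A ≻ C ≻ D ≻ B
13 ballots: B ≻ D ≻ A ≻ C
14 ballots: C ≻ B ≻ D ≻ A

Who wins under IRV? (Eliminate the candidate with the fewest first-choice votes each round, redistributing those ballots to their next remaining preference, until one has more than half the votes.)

Round 1: A 28, B 23, C 14, D 0. D eliminated.
Round 2: A 28, B 23, C 14. C eliminated.
Round 3: A 28, B 37. B has a majority (≥33).

B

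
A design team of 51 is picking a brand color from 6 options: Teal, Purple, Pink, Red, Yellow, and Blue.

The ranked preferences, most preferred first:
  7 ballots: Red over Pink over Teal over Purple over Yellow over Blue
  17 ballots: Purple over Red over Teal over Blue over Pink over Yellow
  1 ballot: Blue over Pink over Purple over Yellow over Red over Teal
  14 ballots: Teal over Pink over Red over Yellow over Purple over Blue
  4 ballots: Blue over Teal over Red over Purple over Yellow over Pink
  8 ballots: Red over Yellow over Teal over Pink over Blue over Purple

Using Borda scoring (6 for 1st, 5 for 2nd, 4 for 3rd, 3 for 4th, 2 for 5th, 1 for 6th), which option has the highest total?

Teal: 7×4 + 17×4 + 1×1 + 14×6 + 4×5 + 8×4 = 233
Purple: 7×3 + 17×6 + 1×4 + 14×2 + 4×3 + 8×1 = 175
Pink: 7×5 + 17×2 + 1×5 + 14×5 + 4×1 + 8×3 = 172
Red: 7×6 + 17×5 + 1×2 + 14×4 + 4×4 + 8×6 = 249
Yellow: 7×2 + 17×1 + 1×3 + 14×3 + 4×2 + 8×5 = 124
Blue: 7×1 + 17×3 + 1×6 + 14×1 + 4×6 + 8×2 = 118

Red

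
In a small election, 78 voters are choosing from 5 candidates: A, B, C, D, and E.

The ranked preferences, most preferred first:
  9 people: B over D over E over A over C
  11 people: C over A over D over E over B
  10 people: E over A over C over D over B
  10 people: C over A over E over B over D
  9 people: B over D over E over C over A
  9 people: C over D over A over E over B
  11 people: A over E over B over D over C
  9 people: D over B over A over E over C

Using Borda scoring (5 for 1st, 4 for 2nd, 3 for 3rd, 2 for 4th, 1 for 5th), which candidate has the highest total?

A

A: 9×2 + 11×4 + 10×4 + 10×4 + 9×1 + 9×3 + 11×5 + 9×3 = 260
B: 9×5 + 11×1 + 10×1 + 10×2 + 9×5 + 9×1 + 11×3 + 9×4 = 209
C: 9×1 + 11×5 + 10×3 + 10×5 + 9×2 + 9×5 + 11×1 + 9×1 = 227
D: 9×4 + 11×3 + 10×2 + 10×1 + 9×4 + 9×4 + 11×2 + 9×5 = 238
E: 9×3 + 11×2 + 10×5 + 10×3 + 9×3 + 9×2 + 11×4 + 9×2 = 236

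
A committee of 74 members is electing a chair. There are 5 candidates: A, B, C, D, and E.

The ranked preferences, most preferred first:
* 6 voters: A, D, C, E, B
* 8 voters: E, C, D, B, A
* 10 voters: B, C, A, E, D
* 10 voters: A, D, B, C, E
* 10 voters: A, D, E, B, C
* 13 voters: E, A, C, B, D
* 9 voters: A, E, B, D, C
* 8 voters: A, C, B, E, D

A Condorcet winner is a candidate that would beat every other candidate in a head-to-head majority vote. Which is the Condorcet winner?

A vs B: 56–18
A vs C: 56–18
A vs D: 66–8
A vs E: 53–21
A beats every other candidate.

A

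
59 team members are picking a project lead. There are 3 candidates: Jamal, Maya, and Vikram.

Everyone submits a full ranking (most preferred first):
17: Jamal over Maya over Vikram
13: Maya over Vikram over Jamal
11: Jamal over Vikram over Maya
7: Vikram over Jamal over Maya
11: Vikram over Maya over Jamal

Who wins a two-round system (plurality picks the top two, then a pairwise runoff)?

Round 1 first-place votes: Jamal 28, Maya 13, Vikram 18. Jamal and Vikram advance.
Runoff: Jamal is ranked above Vikram on 28 ballots, Vikram above Jamal on 31.

Vikram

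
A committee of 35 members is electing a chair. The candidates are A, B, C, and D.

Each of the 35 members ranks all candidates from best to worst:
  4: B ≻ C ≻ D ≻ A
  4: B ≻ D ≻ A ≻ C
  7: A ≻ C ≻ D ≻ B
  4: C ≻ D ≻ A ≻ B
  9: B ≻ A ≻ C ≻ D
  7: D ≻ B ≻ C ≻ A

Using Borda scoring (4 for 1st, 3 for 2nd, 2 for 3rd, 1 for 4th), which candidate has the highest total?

A: 4×1 + 4×2 + 7×4 + 4×2 + 9×3 + 7×1 = 82
B: 4×4 + 4×4 + 7×1 + 4×1 + 9×4 + 7×3 = 100
C: 4×3 + 4×1 + 7×3 + 4×4 + 9×2 + 7×2 = 85
D: 4×2 + 4×3 + 7×2 + 4×3 + 9×1 + 7×4 = 83

B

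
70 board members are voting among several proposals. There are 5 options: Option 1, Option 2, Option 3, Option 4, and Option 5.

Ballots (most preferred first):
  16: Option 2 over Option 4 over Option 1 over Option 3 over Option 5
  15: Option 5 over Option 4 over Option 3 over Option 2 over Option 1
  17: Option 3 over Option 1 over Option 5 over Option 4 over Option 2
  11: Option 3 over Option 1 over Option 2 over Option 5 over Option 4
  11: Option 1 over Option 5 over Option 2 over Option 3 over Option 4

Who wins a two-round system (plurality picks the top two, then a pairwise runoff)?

Round 1 first-place votes: Option 1 11, Option 2 16, Option 3 28, Option 4 0, Option 5 15. Option 3 and Option 2 advance.
Runoff: Option 3 is ranked above Option 2 on 43 ballots, Option 2 above Option 3 on 27.

Option 3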